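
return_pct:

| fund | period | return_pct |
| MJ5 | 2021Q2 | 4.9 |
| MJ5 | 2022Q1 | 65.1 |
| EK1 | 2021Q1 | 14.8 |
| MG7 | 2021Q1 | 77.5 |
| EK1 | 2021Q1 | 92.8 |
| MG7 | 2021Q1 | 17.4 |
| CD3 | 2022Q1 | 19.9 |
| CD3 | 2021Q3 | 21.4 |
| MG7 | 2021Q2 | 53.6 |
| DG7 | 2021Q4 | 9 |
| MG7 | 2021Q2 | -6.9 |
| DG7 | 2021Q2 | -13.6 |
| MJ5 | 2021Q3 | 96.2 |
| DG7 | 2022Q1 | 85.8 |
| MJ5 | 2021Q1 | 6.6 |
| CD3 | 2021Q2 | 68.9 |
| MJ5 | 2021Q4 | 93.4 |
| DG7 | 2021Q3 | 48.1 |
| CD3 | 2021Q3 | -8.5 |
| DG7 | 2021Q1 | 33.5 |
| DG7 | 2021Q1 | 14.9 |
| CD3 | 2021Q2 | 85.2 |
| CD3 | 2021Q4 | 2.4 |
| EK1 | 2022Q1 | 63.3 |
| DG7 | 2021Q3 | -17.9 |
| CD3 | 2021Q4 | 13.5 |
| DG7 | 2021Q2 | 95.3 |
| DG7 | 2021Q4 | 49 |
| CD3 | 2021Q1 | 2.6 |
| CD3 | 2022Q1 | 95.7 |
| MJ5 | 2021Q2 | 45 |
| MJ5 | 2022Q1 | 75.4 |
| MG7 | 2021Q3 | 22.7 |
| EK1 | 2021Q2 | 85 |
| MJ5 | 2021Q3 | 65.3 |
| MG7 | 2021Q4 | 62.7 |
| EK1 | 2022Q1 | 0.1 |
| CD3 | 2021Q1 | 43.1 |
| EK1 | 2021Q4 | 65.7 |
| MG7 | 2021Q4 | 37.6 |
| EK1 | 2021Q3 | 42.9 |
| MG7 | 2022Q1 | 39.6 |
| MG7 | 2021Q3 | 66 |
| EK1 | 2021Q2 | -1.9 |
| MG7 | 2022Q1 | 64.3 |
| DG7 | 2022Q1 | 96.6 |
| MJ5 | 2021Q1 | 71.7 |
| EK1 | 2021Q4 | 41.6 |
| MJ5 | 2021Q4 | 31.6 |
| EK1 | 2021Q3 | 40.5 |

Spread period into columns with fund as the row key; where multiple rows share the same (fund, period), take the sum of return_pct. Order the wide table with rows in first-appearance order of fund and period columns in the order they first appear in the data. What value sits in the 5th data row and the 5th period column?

58

With rows in first-appearance order of fund, row 5 is fund=DG7. period columns in first-appearance order: 2021Q2, 2022Q1, 2021Q1, 2021Q3, 2021Q4; column 5 is 2021Q4.
Long rows with fund=DG7, period=2021Q4: 9 + 49 = 58.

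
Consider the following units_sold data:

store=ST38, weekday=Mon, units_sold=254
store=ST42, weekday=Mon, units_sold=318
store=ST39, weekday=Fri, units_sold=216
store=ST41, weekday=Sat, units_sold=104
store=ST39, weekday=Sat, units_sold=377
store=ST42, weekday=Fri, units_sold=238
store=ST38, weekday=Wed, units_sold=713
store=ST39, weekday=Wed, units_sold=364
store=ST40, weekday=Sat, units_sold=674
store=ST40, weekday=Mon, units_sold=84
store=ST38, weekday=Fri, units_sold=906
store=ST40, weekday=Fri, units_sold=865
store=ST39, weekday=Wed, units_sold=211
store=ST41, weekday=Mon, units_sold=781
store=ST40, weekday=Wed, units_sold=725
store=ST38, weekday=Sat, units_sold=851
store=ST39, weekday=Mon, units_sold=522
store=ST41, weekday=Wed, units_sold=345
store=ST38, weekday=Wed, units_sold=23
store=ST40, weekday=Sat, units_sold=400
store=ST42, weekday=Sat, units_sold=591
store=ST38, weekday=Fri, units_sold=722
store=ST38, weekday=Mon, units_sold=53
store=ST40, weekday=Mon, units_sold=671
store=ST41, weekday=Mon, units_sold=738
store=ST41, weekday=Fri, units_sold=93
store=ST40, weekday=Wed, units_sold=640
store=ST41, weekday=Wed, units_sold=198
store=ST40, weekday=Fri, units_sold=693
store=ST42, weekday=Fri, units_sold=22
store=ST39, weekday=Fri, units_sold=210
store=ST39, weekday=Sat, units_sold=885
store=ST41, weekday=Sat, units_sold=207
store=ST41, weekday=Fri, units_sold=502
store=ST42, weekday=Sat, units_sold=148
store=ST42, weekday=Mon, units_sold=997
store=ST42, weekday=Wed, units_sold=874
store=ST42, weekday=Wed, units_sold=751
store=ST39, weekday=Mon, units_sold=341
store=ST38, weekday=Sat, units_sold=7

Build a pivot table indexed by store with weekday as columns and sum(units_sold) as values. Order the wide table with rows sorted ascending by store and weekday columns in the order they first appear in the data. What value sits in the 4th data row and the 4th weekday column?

543

With rows sorted ascending by store, row 4 is store=ST41. weekday columns in first-appearance order: Mon, Fri, Sat, Wed; column 4 is Wed.
Long rows with store=ST41, weekday=Wed: 345 + 198 = 543.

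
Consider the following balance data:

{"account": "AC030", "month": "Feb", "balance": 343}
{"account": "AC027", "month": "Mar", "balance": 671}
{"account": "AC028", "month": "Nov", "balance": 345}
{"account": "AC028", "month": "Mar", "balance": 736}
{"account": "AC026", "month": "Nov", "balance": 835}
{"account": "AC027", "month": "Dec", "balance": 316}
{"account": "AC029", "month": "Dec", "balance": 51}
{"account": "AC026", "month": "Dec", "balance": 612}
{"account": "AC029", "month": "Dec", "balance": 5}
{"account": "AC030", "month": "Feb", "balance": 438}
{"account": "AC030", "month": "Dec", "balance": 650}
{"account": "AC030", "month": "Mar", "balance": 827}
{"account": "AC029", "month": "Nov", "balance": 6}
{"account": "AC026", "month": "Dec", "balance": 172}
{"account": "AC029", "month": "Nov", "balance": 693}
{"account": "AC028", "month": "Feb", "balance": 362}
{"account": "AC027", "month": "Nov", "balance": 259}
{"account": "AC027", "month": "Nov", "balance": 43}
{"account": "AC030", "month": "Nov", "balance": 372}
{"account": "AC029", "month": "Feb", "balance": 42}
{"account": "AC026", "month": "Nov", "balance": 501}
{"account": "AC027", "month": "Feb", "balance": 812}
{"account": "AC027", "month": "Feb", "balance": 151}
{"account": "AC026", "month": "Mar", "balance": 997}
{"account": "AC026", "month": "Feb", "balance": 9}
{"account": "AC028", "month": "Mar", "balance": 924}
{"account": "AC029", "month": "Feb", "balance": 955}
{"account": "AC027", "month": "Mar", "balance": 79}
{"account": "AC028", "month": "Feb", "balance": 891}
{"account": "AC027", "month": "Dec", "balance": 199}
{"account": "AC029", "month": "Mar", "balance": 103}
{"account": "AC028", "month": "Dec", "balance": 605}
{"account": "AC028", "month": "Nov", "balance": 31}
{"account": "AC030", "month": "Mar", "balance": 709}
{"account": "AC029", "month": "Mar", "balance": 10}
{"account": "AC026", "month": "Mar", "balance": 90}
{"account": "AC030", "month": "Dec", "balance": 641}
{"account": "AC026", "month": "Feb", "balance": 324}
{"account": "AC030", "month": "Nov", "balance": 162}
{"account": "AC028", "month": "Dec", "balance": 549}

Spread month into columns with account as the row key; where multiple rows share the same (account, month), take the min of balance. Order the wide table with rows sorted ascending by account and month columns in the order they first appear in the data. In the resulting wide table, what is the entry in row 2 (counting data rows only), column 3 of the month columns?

43

With rows sorted ascending by account, row 2 is account=AC027. month columns in first-appearance order: Feb, Mar, Nov, Dec; column 3 is Nov.
Long rows with account=AC027, month=Nov: min(259, 43) = 43.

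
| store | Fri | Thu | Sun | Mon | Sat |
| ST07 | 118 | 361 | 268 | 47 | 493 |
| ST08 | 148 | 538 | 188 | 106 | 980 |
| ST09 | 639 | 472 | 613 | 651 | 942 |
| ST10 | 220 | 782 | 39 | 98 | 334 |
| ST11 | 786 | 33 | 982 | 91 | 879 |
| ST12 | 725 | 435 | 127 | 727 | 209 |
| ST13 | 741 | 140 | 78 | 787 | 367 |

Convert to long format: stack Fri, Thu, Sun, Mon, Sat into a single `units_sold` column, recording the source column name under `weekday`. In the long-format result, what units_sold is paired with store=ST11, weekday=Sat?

879

Unpivoting turns each (store, wide-column) pair into one long row.
The wide cell at row ST11, column Sat holds 879, so the long row (ST11, Sat) has units_sold=879.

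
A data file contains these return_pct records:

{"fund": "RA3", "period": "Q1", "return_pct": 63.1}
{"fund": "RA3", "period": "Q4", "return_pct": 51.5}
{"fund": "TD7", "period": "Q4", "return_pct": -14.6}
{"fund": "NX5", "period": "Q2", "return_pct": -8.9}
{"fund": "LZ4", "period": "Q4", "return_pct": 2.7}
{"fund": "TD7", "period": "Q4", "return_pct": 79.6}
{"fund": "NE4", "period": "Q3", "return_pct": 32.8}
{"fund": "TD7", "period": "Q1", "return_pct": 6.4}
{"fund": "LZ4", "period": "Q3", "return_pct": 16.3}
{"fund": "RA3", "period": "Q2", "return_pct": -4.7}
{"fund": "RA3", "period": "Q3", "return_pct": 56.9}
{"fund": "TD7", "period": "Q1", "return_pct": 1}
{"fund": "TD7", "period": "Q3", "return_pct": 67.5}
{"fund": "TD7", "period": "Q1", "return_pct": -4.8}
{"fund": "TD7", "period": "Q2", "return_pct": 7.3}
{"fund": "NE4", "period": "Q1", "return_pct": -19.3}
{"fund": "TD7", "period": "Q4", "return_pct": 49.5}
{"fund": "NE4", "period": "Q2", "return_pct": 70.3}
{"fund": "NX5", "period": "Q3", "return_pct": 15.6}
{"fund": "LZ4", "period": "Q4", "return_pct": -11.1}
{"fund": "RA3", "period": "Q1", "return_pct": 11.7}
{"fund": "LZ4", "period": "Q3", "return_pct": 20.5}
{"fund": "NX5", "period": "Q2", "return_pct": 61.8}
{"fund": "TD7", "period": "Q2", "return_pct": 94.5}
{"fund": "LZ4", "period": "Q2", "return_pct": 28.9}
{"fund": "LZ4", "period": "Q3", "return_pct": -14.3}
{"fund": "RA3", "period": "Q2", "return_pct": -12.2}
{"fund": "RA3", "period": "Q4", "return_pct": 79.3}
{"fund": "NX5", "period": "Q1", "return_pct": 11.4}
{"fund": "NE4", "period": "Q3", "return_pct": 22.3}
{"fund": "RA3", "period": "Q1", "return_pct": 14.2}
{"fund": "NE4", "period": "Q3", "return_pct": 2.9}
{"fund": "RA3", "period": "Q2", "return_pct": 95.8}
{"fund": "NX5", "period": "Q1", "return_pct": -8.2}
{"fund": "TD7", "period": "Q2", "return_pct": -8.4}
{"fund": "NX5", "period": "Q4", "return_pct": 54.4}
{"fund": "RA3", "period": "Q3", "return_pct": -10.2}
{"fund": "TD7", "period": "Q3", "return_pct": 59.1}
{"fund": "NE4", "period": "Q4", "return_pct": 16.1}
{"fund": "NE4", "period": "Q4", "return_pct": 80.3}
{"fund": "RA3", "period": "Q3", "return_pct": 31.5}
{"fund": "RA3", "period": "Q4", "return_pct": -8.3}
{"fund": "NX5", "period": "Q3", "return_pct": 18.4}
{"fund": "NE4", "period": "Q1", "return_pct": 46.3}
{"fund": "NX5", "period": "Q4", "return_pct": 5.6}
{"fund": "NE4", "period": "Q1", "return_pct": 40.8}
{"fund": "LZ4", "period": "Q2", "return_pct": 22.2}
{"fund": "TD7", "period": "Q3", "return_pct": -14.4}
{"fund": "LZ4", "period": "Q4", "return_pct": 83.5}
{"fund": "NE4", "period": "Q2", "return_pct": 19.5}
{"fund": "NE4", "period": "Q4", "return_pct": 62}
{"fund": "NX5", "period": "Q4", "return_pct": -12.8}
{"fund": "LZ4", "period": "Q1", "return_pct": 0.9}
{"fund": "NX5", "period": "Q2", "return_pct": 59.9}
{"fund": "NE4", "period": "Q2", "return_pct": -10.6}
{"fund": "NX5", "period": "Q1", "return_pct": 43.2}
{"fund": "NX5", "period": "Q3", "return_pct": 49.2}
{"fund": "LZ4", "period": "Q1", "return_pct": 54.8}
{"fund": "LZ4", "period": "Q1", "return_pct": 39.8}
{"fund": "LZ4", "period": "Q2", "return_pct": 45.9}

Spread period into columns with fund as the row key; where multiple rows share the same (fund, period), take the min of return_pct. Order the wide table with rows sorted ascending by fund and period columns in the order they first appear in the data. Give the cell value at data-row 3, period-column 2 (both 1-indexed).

With rows sorted ascending by fund, row 3 is fund=NX5. period columns in first-appearance order: Q1, Q4, Q2, Q3; column 2 is Q4.
Long rows with fund=NX5, period=Q4: min(54.4, 5.6, -12.8) = -12.8.

-12.8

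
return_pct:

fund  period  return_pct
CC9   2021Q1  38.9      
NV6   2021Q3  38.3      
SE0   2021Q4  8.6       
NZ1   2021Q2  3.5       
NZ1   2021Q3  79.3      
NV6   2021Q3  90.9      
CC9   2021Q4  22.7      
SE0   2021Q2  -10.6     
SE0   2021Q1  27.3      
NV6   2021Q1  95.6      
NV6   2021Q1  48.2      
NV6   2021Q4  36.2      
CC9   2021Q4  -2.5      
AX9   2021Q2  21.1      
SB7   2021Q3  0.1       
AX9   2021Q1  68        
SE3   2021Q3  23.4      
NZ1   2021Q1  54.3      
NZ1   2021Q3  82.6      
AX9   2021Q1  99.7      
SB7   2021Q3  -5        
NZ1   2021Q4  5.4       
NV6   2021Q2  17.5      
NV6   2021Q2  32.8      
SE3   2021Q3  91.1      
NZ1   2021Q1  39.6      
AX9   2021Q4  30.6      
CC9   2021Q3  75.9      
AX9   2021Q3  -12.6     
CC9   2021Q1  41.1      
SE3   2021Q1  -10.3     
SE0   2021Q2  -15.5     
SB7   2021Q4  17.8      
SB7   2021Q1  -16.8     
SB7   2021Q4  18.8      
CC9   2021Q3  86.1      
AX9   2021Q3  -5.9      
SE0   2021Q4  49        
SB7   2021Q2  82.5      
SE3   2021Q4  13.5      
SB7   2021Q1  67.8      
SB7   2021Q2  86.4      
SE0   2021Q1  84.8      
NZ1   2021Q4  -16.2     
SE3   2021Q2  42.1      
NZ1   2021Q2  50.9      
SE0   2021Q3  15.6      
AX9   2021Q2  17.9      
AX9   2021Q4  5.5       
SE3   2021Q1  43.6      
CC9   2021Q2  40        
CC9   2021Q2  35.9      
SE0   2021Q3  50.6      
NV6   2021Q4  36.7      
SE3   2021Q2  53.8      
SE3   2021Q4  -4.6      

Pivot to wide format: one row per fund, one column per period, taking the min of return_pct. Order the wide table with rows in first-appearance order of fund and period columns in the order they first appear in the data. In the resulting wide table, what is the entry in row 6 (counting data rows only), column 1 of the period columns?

-16.8

With rows in first-appearance order of fund, row 6 is fund=SB7. period columns in first-appearance order: 2021Q1, 2021Q3, 2021Q4, 2021Q2; column 1 is 2021Q1.
Long rows with fund=SB7, period=2021Q1: min(-16.8, 67.8) = -16.8.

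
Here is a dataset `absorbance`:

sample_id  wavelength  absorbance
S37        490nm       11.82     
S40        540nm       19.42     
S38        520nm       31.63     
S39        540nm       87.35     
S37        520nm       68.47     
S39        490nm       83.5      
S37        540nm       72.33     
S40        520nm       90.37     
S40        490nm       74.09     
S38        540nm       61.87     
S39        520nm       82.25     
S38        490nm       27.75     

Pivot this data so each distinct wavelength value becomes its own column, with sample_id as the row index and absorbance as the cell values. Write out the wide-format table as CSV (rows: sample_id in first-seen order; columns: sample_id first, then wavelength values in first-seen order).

sample_id,490nm,540nm,520nm
S37,11.82,72.33,68.47
S40,74.09,19.42,90.37
S38,27.75,61.87,31.63
S39,83.5,87.35,82.25

Columns: sample_id plus the 3 distinct wavelength values (490nm, 540nm, 520nm).
For example, row S37 column 490nm takes absorbance=11.82 from the long row (S37, 490nm).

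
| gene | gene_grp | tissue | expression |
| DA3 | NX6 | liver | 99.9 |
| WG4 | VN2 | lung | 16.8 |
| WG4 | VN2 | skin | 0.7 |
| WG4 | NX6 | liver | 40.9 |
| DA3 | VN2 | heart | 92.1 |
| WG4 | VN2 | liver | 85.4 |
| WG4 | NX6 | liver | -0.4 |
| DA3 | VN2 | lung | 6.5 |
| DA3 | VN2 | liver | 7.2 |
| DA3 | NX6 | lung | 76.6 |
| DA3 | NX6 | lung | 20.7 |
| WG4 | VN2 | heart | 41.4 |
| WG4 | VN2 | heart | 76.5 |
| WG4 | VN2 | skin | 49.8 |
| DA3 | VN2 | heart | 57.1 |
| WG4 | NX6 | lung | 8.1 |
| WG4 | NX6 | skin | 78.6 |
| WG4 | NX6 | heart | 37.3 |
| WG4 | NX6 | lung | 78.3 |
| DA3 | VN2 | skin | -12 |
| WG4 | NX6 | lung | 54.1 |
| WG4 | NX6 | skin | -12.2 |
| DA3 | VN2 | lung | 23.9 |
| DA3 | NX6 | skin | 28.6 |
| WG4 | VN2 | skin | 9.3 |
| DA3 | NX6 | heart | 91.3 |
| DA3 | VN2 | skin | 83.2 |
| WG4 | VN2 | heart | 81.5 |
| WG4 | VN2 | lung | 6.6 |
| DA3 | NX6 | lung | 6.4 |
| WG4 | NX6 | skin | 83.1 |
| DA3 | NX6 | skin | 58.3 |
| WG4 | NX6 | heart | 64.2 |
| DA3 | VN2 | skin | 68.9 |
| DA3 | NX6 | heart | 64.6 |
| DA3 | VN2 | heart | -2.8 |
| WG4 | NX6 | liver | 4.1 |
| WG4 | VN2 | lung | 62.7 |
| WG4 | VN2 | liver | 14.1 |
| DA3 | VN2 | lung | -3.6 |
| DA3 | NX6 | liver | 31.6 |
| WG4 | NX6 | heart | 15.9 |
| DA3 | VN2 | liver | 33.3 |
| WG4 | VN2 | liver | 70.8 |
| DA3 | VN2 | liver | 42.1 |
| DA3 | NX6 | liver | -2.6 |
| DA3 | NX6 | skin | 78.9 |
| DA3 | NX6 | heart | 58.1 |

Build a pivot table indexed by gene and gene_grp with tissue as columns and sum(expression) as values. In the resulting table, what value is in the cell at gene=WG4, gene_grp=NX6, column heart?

Rows with gene=WG4, gene_grp=NX6 and tissue=heart: expression values are 37.3, 64.2, 15.9.
37.3 + 64.2 + 15.9 = 117.4.

117.4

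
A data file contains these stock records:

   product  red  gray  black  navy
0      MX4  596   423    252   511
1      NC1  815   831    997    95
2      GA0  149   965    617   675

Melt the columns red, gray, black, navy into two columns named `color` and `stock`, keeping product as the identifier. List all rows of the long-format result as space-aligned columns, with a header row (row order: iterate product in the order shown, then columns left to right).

Each (product, column) pair becomes one row: 3 × 4 = 12 rows.
For example, (MX4, red) → stock=596.

product  color  stock
MX4      red    596  
MX4      gray   423  
MX4      black  252  
MX4      navy   511  
NC1      red    815  
NC1      gray   831  
NC1      black  997  
NC1      navy   95   
GA0      red    149  
GA0      gray   965  
GA0      black  617  
GA0      navy   675  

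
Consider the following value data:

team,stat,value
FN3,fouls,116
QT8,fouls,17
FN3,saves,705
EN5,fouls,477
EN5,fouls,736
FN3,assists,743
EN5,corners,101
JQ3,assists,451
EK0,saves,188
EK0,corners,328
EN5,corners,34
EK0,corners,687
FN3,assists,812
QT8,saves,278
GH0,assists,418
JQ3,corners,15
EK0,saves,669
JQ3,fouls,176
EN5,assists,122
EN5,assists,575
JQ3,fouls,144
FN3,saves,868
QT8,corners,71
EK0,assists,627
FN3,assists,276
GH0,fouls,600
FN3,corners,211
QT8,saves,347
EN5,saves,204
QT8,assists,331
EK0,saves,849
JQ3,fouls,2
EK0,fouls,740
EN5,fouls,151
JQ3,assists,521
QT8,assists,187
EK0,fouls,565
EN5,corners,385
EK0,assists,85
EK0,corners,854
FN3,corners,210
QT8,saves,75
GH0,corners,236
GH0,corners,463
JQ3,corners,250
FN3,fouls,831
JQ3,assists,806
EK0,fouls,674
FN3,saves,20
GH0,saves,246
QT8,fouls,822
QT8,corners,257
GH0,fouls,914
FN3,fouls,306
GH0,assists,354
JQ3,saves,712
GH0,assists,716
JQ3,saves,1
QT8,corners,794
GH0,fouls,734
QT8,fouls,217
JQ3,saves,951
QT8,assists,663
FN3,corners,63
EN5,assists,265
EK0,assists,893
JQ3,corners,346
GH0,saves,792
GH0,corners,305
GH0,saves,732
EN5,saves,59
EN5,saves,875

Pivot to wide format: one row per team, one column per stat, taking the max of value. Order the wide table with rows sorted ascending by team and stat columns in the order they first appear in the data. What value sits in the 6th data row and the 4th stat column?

With rows sorted ascending by team, row 6 is team=QT8. stat columns in first-appearance order: fouls, saves, assists, corners; column 4 is corners.
Long rows with team=QT8, stat=corners: max(71, 257, 794) = 794.

794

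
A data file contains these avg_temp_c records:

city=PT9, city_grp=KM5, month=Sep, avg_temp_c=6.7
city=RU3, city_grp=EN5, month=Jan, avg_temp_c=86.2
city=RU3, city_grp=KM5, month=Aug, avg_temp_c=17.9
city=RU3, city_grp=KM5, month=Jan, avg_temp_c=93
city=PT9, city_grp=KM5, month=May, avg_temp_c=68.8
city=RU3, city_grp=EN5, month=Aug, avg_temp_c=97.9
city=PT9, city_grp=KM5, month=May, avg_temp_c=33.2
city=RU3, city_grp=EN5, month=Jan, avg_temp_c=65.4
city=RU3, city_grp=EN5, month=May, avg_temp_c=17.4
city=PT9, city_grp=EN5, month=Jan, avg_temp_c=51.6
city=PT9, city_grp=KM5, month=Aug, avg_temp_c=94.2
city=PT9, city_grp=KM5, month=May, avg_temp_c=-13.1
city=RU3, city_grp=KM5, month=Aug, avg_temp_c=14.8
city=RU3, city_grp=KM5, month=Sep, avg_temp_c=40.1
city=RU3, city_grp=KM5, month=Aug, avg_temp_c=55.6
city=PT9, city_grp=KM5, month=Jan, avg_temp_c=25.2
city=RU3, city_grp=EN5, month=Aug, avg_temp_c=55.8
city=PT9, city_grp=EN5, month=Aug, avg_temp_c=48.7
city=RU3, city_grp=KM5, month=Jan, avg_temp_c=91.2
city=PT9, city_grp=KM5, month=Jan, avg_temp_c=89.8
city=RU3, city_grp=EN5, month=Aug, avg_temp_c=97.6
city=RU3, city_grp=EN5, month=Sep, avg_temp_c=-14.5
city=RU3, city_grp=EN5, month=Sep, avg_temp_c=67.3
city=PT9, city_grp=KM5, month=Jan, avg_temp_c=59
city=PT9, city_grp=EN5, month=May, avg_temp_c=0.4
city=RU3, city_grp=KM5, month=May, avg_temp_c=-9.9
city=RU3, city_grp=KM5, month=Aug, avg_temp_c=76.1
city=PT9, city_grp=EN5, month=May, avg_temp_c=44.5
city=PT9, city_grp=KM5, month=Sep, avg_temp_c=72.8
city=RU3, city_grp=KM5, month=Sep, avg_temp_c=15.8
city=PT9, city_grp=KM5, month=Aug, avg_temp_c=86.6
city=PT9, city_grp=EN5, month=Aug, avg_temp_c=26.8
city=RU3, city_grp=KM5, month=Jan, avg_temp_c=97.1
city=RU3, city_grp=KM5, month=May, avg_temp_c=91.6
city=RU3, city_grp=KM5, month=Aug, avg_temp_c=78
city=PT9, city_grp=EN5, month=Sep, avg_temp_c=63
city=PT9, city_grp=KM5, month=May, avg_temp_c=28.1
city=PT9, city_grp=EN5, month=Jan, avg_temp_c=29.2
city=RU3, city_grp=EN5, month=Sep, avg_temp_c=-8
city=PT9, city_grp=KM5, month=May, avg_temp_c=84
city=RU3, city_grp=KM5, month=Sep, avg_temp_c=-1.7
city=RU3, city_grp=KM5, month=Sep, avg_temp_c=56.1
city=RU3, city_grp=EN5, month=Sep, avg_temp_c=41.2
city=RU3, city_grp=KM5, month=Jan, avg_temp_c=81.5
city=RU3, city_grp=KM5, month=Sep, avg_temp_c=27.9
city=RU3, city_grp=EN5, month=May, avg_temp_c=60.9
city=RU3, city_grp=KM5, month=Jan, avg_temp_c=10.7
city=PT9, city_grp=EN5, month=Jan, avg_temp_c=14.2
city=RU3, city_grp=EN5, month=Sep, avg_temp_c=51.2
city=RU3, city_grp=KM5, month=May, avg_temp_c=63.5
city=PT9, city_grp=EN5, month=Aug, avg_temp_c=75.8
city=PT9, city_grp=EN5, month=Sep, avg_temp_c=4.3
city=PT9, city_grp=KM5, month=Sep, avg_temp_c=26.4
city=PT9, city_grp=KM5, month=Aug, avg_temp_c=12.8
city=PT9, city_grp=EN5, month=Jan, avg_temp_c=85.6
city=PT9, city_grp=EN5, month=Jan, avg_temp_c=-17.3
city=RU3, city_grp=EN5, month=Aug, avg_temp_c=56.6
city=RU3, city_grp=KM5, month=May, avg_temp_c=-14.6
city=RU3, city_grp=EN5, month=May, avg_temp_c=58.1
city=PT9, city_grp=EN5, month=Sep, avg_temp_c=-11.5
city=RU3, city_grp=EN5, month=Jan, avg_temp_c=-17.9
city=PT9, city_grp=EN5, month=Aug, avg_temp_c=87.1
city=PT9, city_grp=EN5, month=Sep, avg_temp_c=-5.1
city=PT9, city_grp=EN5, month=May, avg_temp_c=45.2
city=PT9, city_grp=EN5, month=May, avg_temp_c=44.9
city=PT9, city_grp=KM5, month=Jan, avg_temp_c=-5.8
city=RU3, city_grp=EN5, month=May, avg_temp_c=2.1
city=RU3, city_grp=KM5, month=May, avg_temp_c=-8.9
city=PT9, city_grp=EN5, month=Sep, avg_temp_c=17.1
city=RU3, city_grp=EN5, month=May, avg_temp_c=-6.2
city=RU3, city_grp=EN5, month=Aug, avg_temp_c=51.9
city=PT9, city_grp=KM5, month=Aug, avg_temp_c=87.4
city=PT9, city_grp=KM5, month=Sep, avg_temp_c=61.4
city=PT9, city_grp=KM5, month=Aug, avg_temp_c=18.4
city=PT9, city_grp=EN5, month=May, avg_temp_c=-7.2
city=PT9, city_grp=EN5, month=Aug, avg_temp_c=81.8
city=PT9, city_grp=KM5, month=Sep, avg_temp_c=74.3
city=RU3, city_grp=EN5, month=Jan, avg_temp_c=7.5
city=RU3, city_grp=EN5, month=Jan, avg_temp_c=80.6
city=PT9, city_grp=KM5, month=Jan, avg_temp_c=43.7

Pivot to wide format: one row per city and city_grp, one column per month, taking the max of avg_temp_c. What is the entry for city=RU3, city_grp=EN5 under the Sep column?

67.3

Rows with city=RU3, city_grp=EN5 and month=Sep: avg_temp_c values are -14.5, 67.3, -8, 41.2, 51.2.
max(-14.5, 67.3, -8, 41.2, 51.2) = 67.3.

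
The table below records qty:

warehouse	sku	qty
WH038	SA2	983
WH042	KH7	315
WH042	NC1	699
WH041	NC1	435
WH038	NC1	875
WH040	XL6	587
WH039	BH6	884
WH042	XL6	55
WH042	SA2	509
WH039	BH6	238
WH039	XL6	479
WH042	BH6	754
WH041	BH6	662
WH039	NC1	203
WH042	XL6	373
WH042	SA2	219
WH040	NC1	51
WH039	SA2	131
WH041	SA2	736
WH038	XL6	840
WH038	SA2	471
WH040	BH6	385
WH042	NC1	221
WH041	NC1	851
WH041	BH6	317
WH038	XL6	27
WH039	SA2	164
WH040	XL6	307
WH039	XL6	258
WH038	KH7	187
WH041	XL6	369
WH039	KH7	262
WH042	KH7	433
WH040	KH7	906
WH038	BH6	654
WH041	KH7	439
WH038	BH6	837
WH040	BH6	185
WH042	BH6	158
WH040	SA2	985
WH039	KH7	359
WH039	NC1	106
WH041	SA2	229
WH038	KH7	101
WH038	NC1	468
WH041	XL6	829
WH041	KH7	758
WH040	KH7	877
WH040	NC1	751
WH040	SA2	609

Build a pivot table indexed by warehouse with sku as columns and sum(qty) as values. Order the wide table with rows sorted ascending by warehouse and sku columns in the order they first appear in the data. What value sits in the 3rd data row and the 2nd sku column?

With rows sorted ascending by warehouse, row 3 is warehouse=WH040. sku columns in first-appearance order: SA2, KH7, NC1, XL6, BH6; column 2 is KH7.
Long rows with warehouse=WH040, sku=KH7: 906 + 877 = 1783.

1783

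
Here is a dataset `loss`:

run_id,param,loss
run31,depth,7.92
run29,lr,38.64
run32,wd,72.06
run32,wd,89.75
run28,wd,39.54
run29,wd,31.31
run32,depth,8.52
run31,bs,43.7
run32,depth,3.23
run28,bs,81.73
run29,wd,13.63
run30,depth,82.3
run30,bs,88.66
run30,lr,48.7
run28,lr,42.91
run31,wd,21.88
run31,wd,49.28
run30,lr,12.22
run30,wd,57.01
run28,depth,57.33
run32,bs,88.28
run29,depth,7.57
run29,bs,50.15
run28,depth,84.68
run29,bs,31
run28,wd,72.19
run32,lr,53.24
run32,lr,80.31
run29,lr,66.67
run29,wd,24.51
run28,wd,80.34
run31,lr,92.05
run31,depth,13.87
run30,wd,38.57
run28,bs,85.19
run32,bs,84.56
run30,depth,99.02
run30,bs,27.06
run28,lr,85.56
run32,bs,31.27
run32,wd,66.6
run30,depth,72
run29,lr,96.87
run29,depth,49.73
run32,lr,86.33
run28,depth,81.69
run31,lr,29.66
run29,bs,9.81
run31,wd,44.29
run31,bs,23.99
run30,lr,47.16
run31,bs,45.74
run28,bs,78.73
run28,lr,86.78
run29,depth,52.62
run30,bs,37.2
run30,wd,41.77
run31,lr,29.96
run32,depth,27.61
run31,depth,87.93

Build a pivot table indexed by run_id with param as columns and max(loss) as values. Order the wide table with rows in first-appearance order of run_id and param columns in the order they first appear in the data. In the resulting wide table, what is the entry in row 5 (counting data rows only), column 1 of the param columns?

With rows in first-appearance order of run_id, row 5 is run_id=run30. param columns in first-appearance order: depth, lr, wd, bs; column 1 is depth.
Long rows with run_id=run30, param=depth: max(82.3, 99.02, 72) = 99.02.

99.02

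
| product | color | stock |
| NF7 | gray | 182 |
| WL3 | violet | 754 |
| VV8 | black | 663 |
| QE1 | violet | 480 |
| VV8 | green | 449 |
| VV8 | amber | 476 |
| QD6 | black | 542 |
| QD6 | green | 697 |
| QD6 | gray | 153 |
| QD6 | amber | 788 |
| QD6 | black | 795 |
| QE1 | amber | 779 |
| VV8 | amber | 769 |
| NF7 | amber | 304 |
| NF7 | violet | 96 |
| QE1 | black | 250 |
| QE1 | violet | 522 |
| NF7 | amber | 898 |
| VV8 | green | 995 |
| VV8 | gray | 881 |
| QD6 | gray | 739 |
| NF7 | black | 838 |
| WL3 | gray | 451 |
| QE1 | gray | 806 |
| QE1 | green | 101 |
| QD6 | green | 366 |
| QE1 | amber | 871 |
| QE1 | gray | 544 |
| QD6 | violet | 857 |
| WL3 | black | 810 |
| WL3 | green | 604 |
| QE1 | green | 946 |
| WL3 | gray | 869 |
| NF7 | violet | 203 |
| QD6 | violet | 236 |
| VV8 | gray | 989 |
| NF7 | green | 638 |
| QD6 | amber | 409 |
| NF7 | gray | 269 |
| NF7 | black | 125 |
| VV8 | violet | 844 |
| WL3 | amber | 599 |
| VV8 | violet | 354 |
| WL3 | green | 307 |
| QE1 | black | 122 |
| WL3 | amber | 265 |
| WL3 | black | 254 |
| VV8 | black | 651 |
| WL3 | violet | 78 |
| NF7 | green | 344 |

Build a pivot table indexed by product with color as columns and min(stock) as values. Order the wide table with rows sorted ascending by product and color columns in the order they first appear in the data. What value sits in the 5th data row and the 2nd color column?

78

With rows sorted ascending by product, row 5 is product=WL3. color columns in first-appearance order: gray, violet, black, green, amber; column 2 is violet.
Long rows with product=WL3, color=violet: min(754, 78) = 78.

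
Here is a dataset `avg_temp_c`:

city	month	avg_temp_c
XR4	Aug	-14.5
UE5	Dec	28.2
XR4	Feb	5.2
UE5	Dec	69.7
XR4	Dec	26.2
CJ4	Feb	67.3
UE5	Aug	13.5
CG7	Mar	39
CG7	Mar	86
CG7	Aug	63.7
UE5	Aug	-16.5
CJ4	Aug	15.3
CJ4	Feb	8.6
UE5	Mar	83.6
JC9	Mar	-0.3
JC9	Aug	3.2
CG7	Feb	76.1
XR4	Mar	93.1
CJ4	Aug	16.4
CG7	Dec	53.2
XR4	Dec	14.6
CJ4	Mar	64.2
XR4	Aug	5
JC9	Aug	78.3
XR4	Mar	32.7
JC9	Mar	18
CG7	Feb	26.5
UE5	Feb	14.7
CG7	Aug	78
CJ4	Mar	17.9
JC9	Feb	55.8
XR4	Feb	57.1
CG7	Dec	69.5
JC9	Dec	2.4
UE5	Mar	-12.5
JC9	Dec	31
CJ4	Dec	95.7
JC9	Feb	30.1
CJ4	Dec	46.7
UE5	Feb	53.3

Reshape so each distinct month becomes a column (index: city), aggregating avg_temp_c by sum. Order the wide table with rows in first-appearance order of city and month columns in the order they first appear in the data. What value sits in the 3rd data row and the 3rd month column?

75.9

With rows in first-appearance order of city, row 3 is city=CJ4. month columns in first-appearance order: Aug, Dec, Feb, Mar; column 3 is Feb.
Long rows with city=CJ4, month=Feb: 67.3 + 8.6 = 75.9.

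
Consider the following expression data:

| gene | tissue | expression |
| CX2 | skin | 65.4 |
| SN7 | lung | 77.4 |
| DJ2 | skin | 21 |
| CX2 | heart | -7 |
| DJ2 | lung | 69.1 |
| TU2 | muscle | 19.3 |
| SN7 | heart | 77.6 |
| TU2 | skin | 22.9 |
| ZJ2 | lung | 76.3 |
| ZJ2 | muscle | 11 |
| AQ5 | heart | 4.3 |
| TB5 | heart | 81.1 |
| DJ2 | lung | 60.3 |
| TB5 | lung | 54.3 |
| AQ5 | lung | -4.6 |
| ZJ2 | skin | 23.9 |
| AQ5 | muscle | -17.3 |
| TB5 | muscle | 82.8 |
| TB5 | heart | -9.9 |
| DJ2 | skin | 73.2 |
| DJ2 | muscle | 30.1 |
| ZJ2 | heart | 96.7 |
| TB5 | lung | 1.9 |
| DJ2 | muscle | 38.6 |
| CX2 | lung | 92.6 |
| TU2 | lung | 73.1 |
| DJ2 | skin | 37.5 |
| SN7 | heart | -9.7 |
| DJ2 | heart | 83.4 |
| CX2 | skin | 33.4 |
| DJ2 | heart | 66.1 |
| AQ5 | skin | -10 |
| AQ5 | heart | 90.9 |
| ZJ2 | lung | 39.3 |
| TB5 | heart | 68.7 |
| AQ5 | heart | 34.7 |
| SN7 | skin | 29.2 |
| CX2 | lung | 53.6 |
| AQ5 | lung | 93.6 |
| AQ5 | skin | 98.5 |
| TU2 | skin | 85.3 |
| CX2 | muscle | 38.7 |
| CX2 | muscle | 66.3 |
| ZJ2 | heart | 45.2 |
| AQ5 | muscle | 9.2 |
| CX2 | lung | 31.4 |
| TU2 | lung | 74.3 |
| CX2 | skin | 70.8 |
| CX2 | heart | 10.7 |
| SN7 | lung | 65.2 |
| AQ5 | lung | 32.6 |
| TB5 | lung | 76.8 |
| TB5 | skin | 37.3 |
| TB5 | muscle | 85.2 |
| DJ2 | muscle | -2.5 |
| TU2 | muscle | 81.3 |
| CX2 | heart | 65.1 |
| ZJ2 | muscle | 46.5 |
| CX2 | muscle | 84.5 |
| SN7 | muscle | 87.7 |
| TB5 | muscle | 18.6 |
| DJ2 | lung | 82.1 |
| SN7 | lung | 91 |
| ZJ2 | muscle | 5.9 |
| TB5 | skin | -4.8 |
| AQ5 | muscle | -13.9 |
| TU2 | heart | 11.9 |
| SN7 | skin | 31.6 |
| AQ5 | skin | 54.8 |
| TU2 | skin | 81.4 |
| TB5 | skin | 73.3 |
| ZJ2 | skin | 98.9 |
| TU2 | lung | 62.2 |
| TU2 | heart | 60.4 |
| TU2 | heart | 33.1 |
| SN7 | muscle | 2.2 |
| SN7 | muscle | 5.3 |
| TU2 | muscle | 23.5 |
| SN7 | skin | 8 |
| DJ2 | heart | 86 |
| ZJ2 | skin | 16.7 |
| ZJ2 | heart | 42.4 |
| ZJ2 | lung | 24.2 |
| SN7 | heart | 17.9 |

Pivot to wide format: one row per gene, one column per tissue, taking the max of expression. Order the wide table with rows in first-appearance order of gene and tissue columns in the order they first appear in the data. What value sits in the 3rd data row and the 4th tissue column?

38.6

With rows in first-appearance order of gene, row 3 is gene=DJ2. tissue columns in first-appearance order: skin, lung, heart, muscle; column 4 is muscle.
Long rows with gene=DJ2, tissue=muscle: max(30.1, 38.6, -2.5) = 38.6.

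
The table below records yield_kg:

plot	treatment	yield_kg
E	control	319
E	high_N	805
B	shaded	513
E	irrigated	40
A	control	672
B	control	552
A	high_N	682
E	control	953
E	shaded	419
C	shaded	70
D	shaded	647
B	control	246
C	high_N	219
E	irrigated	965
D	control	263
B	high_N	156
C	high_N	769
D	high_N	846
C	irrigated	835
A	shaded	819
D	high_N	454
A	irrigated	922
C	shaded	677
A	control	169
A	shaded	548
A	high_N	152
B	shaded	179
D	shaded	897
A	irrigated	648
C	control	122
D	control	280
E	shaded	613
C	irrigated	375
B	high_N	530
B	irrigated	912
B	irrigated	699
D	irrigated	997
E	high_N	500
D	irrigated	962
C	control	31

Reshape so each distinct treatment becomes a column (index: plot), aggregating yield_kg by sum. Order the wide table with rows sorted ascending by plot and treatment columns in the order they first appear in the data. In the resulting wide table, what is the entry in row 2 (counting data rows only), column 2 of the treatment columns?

With rows sorted ascending by plot, row 2 is plot=B. treatment columns in first-appearance order: control, high_N, shaded, irrigated; column 2 is high_N.
Long rows with plot=B, treatment=high_N: 156 + 530 = 686.

686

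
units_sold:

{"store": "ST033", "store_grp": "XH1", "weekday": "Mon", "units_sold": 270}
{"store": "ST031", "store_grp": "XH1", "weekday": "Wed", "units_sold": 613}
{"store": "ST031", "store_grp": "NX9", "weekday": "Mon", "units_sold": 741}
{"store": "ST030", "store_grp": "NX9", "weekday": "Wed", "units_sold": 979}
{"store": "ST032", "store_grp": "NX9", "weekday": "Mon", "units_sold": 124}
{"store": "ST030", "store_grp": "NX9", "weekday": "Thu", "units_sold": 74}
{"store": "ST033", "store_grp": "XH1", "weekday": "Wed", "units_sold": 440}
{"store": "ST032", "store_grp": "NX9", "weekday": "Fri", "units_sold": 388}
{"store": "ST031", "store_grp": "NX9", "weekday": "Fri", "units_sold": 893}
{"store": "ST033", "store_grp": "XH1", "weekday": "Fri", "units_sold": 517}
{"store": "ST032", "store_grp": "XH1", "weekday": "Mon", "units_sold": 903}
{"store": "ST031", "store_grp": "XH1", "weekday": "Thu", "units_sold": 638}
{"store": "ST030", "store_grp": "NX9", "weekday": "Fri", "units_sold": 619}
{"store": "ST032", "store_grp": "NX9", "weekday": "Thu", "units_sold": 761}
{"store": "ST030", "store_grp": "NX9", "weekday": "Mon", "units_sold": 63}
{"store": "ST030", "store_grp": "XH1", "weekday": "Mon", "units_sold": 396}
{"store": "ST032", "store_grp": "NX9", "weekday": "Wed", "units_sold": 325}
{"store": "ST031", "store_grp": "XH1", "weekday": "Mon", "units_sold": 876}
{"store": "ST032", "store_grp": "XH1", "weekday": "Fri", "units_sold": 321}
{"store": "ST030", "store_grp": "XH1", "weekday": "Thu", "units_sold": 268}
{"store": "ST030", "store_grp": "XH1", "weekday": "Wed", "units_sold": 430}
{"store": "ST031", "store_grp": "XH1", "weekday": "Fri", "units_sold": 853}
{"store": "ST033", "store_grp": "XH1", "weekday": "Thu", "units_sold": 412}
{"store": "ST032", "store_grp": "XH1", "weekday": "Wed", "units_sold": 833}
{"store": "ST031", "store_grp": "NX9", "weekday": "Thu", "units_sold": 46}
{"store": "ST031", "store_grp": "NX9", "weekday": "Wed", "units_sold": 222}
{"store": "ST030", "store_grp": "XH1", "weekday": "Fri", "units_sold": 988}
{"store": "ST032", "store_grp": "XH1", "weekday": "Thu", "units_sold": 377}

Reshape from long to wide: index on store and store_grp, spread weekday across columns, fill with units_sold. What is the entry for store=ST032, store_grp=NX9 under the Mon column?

Wide layout: rows indexed by store and store_grp, columns are the 4 distinct weekday values (Mon, Wed, Thu, Fri).
Cell (store=ST032, store_grp=NX9, weekday=Mon) draws from the long row where store=ST032, store_grp=NX9 and weekday=Mon, which has units_sold=124.

124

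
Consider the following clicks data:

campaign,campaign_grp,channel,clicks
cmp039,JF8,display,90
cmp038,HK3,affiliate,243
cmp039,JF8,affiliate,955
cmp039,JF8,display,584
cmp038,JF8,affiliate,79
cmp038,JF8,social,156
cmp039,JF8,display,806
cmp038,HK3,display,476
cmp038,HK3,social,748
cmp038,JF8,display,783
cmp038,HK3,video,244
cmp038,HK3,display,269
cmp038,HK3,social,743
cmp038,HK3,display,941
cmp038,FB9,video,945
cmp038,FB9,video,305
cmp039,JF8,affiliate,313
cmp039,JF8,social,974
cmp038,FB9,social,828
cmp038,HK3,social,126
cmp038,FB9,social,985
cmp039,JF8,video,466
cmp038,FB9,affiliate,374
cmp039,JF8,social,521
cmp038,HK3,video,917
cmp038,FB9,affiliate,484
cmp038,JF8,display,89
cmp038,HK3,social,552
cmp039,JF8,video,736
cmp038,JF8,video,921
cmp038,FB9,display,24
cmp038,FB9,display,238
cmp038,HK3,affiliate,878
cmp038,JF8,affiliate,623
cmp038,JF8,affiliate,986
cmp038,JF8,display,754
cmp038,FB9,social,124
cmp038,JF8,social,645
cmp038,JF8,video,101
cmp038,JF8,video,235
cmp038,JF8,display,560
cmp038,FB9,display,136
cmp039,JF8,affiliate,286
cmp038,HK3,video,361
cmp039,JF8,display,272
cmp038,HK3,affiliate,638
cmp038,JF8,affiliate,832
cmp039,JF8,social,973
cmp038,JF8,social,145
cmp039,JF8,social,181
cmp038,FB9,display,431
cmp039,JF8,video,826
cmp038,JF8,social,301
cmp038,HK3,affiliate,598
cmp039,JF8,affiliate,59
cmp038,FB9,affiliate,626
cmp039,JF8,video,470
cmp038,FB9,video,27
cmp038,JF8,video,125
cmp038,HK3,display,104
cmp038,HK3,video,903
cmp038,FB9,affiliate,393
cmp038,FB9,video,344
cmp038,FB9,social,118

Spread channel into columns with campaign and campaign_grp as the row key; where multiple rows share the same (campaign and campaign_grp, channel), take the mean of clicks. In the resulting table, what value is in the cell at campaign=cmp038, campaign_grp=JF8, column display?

546.50

Rows with campaign=cmp038, campaign_grp=JF8 and channel=display: clicks values are 783, 89, 754, 560.
(783 + 89 + 754 + 560) / 4 = 546.50.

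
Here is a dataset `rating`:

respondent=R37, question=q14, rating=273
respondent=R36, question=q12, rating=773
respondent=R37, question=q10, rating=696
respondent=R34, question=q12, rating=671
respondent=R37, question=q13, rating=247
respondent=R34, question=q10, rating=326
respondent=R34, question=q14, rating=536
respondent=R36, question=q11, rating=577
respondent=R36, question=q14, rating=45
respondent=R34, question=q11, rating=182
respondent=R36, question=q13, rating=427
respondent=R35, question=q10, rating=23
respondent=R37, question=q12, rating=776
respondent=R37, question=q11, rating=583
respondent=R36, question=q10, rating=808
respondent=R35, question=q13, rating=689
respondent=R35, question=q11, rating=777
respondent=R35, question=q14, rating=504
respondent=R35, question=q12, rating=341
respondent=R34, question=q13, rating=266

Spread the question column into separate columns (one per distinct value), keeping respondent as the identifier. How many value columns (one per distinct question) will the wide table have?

5

5 distinct question values: q10, q11, q12, q13, q14.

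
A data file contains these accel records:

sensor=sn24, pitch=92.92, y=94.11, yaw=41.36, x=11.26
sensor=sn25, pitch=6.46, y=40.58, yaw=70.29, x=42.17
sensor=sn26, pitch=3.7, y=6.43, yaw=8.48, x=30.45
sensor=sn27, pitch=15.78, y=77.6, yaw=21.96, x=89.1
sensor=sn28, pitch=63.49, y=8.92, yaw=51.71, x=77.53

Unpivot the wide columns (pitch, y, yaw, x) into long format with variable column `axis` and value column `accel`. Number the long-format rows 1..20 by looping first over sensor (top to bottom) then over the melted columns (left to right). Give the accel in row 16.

20 rows total (5 × 4). Row 16: index ⌊(16-1)/4⌋ = 3 into sensor → sn27; (16-1) mod 4 = 3 into the melted columns → x.
So row 16 is (sn27, x, 89.1); accel = 89.1.

89.1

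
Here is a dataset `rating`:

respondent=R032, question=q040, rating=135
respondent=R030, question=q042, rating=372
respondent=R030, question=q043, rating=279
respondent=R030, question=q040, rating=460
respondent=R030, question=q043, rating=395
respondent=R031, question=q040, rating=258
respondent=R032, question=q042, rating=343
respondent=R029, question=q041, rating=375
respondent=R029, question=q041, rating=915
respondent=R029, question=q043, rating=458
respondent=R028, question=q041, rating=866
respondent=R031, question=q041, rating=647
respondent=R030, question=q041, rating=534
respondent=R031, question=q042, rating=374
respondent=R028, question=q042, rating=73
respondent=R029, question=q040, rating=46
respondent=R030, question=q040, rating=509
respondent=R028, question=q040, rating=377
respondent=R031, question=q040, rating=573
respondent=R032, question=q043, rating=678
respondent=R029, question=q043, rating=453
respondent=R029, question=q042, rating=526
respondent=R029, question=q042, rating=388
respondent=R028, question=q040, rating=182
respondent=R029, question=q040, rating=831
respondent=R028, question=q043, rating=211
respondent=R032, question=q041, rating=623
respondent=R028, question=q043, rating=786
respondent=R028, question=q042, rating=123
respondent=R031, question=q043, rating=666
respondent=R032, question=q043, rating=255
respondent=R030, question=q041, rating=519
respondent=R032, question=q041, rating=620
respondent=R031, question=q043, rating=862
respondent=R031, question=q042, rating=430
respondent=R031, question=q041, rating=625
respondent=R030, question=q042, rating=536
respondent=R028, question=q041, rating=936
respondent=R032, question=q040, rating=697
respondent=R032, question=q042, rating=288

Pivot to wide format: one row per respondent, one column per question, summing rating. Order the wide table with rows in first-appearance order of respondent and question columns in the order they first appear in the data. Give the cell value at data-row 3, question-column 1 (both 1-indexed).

831

With rows in first-appearance order of respondent, row 3 is respondent=R031. question columns in first-appearance order: q040, q042, q043, q041; column 1 is q040.
Long rows with respondent=R031, question=q040: 258 + 573 = 831.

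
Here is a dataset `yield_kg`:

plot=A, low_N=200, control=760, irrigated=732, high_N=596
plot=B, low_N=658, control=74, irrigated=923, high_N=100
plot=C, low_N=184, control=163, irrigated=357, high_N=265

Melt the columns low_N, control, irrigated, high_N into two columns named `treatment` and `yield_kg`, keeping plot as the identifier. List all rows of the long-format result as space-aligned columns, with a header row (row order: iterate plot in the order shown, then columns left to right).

Each (plot, column) pair becomes one row: 3 × 4 = 12 rows.
For example, (A, low_N) → yield_kg=200.

plot  treatment  yield_kg
A     low_N      200     
A     control    760     
A     irrigated  732     
A     high_N     596     
B     low_N      658     
B     control    74      
B     irrigated  923     
B     high_N     100     
C     low_N      184     
C     control    163     
C     irrigated  357     
C     high_N     265     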